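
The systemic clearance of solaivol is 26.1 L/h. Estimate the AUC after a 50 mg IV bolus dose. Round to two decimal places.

AUC = 1.92 mg/L·h

AUC_0→∞ = Dose_iv / CL
        = 50 / 26.1 = 1.91571 mg/L·h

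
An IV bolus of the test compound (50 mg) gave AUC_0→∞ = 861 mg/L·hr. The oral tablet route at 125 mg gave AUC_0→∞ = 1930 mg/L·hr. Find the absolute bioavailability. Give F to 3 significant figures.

F = 0.897

F = (AUC_ev / D_ev) / (AUC_iv / D_iv)
  = (1930/125) / (861/50)
  = 15.44 / 17.22 = 0.8966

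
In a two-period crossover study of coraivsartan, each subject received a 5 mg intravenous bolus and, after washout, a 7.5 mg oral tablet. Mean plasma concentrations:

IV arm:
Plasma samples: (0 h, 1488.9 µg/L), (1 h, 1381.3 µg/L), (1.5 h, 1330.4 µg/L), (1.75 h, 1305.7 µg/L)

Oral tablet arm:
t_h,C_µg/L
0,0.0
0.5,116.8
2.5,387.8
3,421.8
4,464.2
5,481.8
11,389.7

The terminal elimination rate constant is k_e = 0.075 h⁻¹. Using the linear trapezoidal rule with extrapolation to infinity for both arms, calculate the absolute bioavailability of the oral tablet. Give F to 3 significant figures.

Trapezoidal AUC_0→1.75 (IV):
  [0→1]: (1488.9+1381.3)/2 × 1 = 1435.1
  [1→1.5]: (1381.3+1330.4)/2 × 0.5 = 677.925
  [1.5→1.75]: (1330.4+1305.7)/2 × 0.25 = 329.5125
  Sum = 2442.5375 µg/L·h
IV tail: 1305.7/0.075 = 17409.333; AUC_iv,0→∞ = 2442.5375 + 17409.333 = 19851.8705 µg/L·h
Trapezoidal AUC_0→11 (oral tablet):
  [0→0.5]: (0.0+116.8)/2 × 0.5 = 29.2
  [0.5→2.5]: (116.8+387.8)/2 × 2 = 504.6
  [2.5→3]: (387.8+421.8)/2 × 0.5 = 202.4
  [3→4]: (421.8+464.2)/2 × 1 = 443.0
  [4→5]: (464.2+481.8)/2 × 1 = 473.0
  [5→11]: (481.8+389.7)/2 × 6 = 2614.5
  Sum = 4266.7 µg/L·h
oral tablet tail: 389.7/0.075 = 5196.000; AUC_ev,0→∞ = 4266.7 + 5196.000 = 9462.7 µg/L·h
F = (AUC_ev/D_ev)/(AUC_iv/D_iv) = (9462.7/7.5)/(19851.8705/5) = 1261.69/3970.3741 = 0.3178

F = 0.318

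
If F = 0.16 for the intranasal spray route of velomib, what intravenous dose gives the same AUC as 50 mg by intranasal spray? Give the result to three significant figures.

Systemic exposure from an extravascular dose = F × D_ev, so the equivalent IV dose is F × D_ev.
D_iv = F × D_ev = 0.16 × 50 = 8 mg

D_iv = 8.00 mg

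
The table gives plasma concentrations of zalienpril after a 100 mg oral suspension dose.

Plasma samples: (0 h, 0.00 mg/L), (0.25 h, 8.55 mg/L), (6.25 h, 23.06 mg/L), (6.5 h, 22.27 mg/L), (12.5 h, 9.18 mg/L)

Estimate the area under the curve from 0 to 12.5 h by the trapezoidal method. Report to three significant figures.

AUC = 196 mg/L·h

Trapezoidal AUC_0→12.5:
  [0→0.25]: (0.00+8.55)/2 × 0.25 = 1.06875
  [0.25→6.25]: (8.55+23.06)/2 × 6 = 94.83
  [6.25→6.5]: (23.06+22.27)/2 × 0.25 = 5.66625
  [6.5→12.5]: (22.27+9.18)/2 × 6 = 94.35
  Sum = 195.915 mg/L·h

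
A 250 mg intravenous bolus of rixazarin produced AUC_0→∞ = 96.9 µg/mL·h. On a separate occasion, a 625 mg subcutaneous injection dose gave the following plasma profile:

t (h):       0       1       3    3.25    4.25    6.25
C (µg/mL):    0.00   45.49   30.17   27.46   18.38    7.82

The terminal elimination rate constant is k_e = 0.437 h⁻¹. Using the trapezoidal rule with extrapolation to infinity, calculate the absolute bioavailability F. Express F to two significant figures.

F = 0.71

Trapezoidal AUC_0→6.25 (subcutaneous injection):
  [0→1]: (0.00+45.49)/2 × 1 = 22.745
  [1→3]: (45.49+30.17)/2 × 2 = 75.66
  [3→3.25]: (30.17+27.46)/2 × 0.25 = 7.20375
  [3.25→4.25]: (27.46+18.38)/2 × 1 = 22.92
  [4.25→6.25]: (18.38+7.82)/2 × 2 = 26.2
  Sum = 154.72875 µg/mL·h
Tail: C_last/k_e = 7.82/0.437 = 17.895
AUC_0→∞ (subcutaneous injection) = 154.72875 + 17.895 = 172.62375 µg/mL·h
F = (AUC_ev/D_ev)/(AUC_iv/D_iv) = (172.62375/625)/(96.9/250) = 0.276198/0.3876 = 0.7126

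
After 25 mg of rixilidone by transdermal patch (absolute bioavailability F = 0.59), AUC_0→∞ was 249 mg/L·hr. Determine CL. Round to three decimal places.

CL = 0.059 L/hr

CL = F × Dose / AUC_0→∞
   = 0.59 × 25 / 249 = 0.0592369 L/hr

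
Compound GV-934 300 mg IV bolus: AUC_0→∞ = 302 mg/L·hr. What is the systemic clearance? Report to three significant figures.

CL = 0.993 L/hr

CL = Dose_iv / AUC_0→∞
   = 300 / 302 = 0.993377 L/hr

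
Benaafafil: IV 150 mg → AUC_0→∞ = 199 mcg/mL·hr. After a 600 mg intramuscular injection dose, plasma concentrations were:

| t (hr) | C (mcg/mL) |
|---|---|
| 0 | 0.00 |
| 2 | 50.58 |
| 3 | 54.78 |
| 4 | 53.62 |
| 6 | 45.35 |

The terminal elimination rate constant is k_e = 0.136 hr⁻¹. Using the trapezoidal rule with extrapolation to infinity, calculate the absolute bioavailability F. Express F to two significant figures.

Trapezoidal AUC_0→6 (intramuscular injection):
  [0→2]: (0.00+50.58)/2 × 2 = 50.58
  [2→3]: (50.58+54.78)/2 × 1 = 52.68
  [3→4]: (54.78+53.62)/2 × 1 = 54.2
  [4→6]: (53.62+45.35)/2 × 2 = 98.97
  Sum = 256.43 mcg/mL·hr
Tail: C_last/k_e = 45.35/0.136 = 333.456
AUC_0→∞ (intramuscular injection) = 256.43 + 333.456 = 589.886 mcg/mL·hr
F = (AUC_ev/D_ev)/(AUC_iv/D_iv) = (589.886/600)/(199/150) = 0.983143/1.32667 = 0.7411

F = 0.74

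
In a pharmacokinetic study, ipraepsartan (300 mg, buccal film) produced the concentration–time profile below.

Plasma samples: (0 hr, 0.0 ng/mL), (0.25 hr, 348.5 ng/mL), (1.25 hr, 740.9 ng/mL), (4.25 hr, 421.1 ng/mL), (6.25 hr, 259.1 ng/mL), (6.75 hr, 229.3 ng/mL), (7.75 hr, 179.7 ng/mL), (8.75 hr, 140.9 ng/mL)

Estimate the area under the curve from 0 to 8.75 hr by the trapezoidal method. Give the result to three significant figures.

AUC = 3500 ng/mL·hr

Trapezoidal AUC_0→8.75:
  [0→0.25]: (0.0+348.5)/2 × 0.25 = 43.5625
  [0.25→1.25]: (348.5+740.9)/2 × 1 = 544.7
  [1.25→4.25]: (740.9+421.1)/2 × 3 = 1743.0
  [4.25→6.25]: (421.1+259.1)/2 × 2 = 680.2
  [6.25→6.75]: (259.1+229.3)/2 × 0.5 = 122.1
  [6.75→7.75]: (229.3+179.7)/2 × 1 = 204.5
  [7.75→8.75]: (179.7+140.9)/2 × 1 = 160.3
  Sum = 3498.3625 ng/mL·hr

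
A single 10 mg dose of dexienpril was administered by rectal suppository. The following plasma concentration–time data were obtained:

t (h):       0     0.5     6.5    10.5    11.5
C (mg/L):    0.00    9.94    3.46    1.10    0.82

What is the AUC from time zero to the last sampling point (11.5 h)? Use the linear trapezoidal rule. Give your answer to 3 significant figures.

Trapezoidal AUC_0→11.5:
  [0→0.5]: (0.00+9.94)/2 × 0.5 = 2.485
  [0.5→6.5]: (9.94+3.46)/2 × 6 = 40.2
  [6.5→10.5]: (3.46+1.10)/2 × 4 = 9.12
  [10.5→11.5]: (1.10+0.82)/2 × 1 = 0.96
  Sum = 52.765 mg/L·h

AUC = 52.8 mg/L·h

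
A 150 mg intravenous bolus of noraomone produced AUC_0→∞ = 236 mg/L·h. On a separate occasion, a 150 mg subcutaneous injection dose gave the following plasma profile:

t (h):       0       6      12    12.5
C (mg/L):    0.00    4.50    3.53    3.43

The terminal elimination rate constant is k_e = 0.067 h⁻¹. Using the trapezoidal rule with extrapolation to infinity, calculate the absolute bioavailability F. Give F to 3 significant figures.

F = 0.384

Trapezoidal AUC_0→12.5 (subcutaneous injection):
  [0→6]: (0.00+4.50)/2 × 6 = 13.5
  [6→12]: (4.50+3.53)/2 × 6 = 24.09
  [12→12.5]: (3.53+3.43)/2 × 0.5 = 1.74
  Sum = 39.33 mg/L·h
Tail: C_last/k_e = 3.43/0.067 = 51.194
AUC_0→∞ (subcutaneous injection) = 39.33 + 51.194 = 90.524 mg/L·h
F = (AUC_ev/D_ev)/(AUC_iv/D_iv) = (90.524/150)/(236/150) = 0.603493/1.57333 = 0.3836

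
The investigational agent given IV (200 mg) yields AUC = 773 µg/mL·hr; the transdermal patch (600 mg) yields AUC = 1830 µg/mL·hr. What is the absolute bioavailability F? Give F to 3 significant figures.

F = 0.789

F = (AUC_ev / D_ev) / (AUC_iv / D_iv)
  = (1830/600) / (773/200)
  = 3.05 / 3.865 = 0.7891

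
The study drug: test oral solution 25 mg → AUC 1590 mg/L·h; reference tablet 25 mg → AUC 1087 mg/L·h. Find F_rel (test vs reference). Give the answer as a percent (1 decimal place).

F_rel = 146.3%

F_rel = (AUC_test/D_test) / (AUC_ref/D_ref)
      = (1590/25) / (1087/25)
      = 63.6 / 43.48 = 1.4627 = 146.27%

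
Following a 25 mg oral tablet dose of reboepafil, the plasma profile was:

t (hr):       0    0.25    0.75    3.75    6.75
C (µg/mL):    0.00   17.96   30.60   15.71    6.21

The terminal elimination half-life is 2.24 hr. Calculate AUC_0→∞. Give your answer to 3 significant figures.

AUC = 137 µg/mL·hr

Trapezoidal AUC_0→6.75:
  [0→0.25]: (0.00+17.96)/2 × 0.25 = 2.245
  [0.25→0.75]: (17.96+30.60)/2 × 0.5 = 12.14
  [0.75→3.75]: (30.60+15.71)/2 × 3 = 69.465
  [3.75→6.75]: (15.71+6.21)/2 × 3 = 32.88
  Sum = 116.73 µg/mL·hr
k_e = ln2 / t½ = 0.693147 / 2.24 = 0.3094 hr^-1
Extrapolated tail: C_last / k_e = 6.21 / 0.3094 = 20.071
AUC_0→∞ = 116.73 + 20.071 = 136.801 µg/mL·hr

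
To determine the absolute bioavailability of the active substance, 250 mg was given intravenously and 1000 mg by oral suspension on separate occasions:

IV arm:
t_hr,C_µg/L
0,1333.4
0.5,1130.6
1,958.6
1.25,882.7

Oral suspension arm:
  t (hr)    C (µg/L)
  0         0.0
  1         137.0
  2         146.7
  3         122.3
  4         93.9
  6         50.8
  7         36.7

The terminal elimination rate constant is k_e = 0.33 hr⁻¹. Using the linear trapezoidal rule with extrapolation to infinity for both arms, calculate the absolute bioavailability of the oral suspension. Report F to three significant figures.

Trapezoidal AUC_0→1.25 (IV):
  [0→0.5]: (1333.4+1130.6)/2 × 0.5 = 616.0
  [0.5→1]: (1130.6+958.6)/2 × 0.5 = 522.3
  [1→1.25]: (958.6+882.7)/2 × 0.25 = 230.1625
  Sum = 1368.4625 µg/L·hr
IV tail: 882.7/0.33 = 2674.848; AUC_iv,0→∞ = 1368.4625 + 2674.848 = 4043.3105 µg/L·hr
Trapezoidal AUC_0→7 (oral suspension):
  [0→1]: (0.0+137.0)/2 × 1 = 68.5
  [1→2]: (137.0+146.7)/2 × 1 = 141.85
  [2→3]: (146.7+122.3)/2 × 1 = 134.5
  [3→4]: (122.3+93.9)/2 × 1 = 108.1
  [4→6]: (93.9+50.8)/2 × 2 = 144.7
  [6→7]: (50.8+36.7)/2 × 1 = 43.75
  Sum = 641.4 µg/L·hr
oral suspension tail: 36.7/0.33 = 111.212; AUC_ev,0→∞ = 641.4 + 111.212 = 752.612 µg/L·hr
F = (AUC_ev/D_ev)/(AUC_iv/D_iv) = (752.612/1000)/(4043.3105/250) = 0.752612/16.173242 = 0.0465

F = 0.0465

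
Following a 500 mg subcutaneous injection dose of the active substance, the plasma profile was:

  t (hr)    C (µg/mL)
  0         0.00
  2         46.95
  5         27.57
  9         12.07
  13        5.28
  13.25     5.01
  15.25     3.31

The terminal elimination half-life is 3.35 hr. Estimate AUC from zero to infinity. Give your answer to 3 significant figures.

Trapezoidal AUC_0→15.25:
  [0→2]: (0.00+46.95)/2 × 2 = 46.95
  [2→5]: (46.95+27.57)/2 × 3 = 111.78
  [5→9]: (27.57+12.07)/2 × 4 = 79.28
  [9→13]: (12.07+5.28)/2 × 4 = 34.7
  [13→13.25]: (5.28+5.01)/2 × 0.25 = 1.28625
  [13.25→15.25]: (5.01+3.31)/2 × 2 = 8.32
  Sum = 282.31625 µg/mL·hr
k_e = ln2 / t½ = 0.693147 / 3.35 = 0.2069 hr^-1
Extrapolated tail: C_last / k_e = 3.31 / 0.2069 = 15.998
AUC_0→∞ = 282.31625 + 15.998 = 298.31425 µg/mL·hr

AUC = 298 µg/mL·hr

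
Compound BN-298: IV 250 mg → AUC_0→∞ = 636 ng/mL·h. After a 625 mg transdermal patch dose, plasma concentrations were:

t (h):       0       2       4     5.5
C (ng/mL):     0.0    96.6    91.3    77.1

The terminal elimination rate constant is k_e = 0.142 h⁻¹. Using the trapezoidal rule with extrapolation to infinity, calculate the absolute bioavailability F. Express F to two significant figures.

F = 0.60

Trapezoidal AUC_0→5.5 (transdermal patch):
  [0→2]: (0.0+96.6)/2 × 2 = 96.6
  [2→4]: (96.6+91.3)/2 × 2 = 187.9
  [4→5.5]: (91.3+77.1)/2 × 1.5 = 126.3
  Sum = 410.8 ng/mL·h
Tail: C_last/k_e = 77.1/0.142 = 542.958
AUC_0→∞ (transdermal patch) = 410.8 + 542.958 = 953.758 ng/mL·h
F = (AUC_ev/D_ev)/(AUC_iv/D_iv) = (953.758/625)/(636/250) = 1.5260128/2.544 = 0.5998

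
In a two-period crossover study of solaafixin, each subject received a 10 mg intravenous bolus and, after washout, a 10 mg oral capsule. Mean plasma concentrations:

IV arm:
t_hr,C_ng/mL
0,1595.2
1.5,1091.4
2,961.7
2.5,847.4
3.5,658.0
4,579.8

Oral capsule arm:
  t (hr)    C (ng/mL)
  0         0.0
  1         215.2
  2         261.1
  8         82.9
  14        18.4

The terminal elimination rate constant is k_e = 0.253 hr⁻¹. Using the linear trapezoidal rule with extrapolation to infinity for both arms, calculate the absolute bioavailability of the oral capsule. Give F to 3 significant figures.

F = 0.277

Trapezoidal AUC_0→4 (IV):
  [0→1.5]: (1595.2+1091.4)/2 × 1.5 = 2014.95
  [1.5→2]: (1091.4+961.7)/2 × 0.5 = 513.275
  [2→2.5]: (961.7+847.4)/2 × 0.5 = 452.275
  [2.5→3.5]: (847.4+658.0)/2 × 1 = 752.7
  [3.5→4]: (658.0+579.8)/2 × 0.5 = 309.45
  Sum = 4042.65 ng/mL·hr
IV tail: 579.8/0.253 = 2291.700; AUC_iv,0→∞ = 4042.65 + 2291.700 = 6334.35 ng/mL·hr
Trapezoidal AUC_0→14 (oral capsule):
  [0→1]: (0.0+215.2)/2 × 1 = 107.6
  [1→2]: (215.2+261.1)/2 × 1 = 238.15
  [2→8]: (261.1+82.9)/2 × 6 = 1032.0
  [8→14]: (82.9+18.4)/2 × 6 = 303.9
  Sum = 1681.65 ng/mL·hr
oral capsule tail: 18.4/0.253 = 72.727; AUC_ev,0→∞ = 1681.65 + 72.727 = 1754.377 ng/mL·hr
F = (AUC_ev/D_ev)/(AUC_iv/D_iv) = (1754.377/10)/(6334.35/10) = 175.4377/633.435 = 0.2770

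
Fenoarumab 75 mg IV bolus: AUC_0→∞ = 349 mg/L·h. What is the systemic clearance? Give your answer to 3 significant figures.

CL = Dose_iv / AUC_0→∞
   = 75 / 349 = 0.2149 L/h

CL = 0.215 L/h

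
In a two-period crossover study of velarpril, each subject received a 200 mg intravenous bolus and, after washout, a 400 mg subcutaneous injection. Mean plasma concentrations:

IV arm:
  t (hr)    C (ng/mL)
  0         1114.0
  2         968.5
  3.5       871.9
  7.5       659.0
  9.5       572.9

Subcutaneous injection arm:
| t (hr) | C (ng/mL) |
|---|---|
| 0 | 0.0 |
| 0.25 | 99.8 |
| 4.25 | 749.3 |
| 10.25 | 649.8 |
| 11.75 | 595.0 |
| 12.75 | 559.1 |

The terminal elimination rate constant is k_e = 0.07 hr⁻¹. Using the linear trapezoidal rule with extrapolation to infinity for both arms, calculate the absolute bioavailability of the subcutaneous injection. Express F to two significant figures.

Trapezoidal AUC_0→9.5 (IV):
  [0→2]: (1114.0+968.5)/2 × 2 = 2082.5
  [2→3.5]: (968.5+871.9)/2 × 1.5 = 1380.3
  [3.5→7.5]: (871.9+659.0)/2 × 4 = 3061.8
  [7.5→9.5]: (659.0+572.9)/2 × 2 = 1231.9
  Sum = 7756.5 ng/mL·hr
IV tail: 572.9/0.07 = 8184.286; AUC_iv,0→∞ = 7756.5 + 8184.286 = 15940.786 ng/mL·hr
Trapezoidal AUC_0→12.75 (subcutaneous injection):
  [0→0.25]: (0.0+99.8)/2 × 0.25 = 12.475
  [0.25→4.25]: (99.8+749.3)/2 × 4 = 1698.2
  [4.25→10.25]: (749.3+649.8)/2 × 6 = 4197.3
  [10.25→11.75]: (649.8+595.0)/2 × 1.5 = 933.6
  [11.75→12.75]: (595.0+559.1)/2 × 1 = 577.05
  Sum = 7418.625 ng/mL·hr
subcutaneous injection tail: 559.1/0.07 = 7987.143; AUC_ev,0→∞ = 7418.625 + 7987.143 = 15405.768 ng/mL·hr
F = (AUC_ev/D_ev)/(AUC_iv/D_iv) = (15405.768/400)/(15940.786/200) = 38.51442/79.70393 = 0.4832

F = 0.48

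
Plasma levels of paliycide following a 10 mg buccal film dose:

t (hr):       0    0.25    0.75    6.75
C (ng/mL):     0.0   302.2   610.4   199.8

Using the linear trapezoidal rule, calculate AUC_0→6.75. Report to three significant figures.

AUC = 2700 ng/mL·hr

Trapezoidal AUC_0→6.75:
  [0→0.25]: (0.0+302.2)/2 × 0.25 = 37.775
  [0.25→0.75]: (302.2+610.4)/2 × 0.5 = 228.15
  [0.75→6.75]: (610.4+199.8)/2 × 6 = 2430.6
  Sum = 2696.525 ng/mL·hr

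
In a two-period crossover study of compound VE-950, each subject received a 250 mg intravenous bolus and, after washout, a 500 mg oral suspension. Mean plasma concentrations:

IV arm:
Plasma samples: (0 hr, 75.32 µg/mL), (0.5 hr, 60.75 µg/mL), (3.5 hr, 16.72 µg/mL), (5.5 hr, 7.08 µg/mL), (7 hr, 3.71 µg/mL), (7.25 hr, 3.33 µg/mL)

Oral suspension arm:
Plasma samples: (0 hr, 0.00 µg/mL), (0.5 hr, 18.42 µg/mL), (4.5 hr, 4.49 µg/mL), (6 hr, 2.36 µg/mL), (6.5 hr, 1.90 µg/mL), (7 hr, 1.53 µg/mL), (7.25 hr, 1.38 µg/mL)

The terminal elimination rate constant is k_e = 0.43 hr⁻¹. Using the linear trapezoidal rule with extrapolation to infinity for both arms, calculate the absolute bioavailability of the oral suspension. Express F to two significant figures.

Trapezoidal AUC_0→7.25 (IV):
  [0→0.5]: (75.32+60.75)/2 × 0.5 = 34.0175
  [0.5→3.5]: (60.75+16.72)/2 × 3 = 116.205
  [3.5→5.5]: (16.72+7.08)/2 × 2 = 23.8
  [5.5→7]: (7.08+3.71)/2 × 1.5 = 8.0925
  [7→7.25]: (3.71+3.33)/2 × 0.25 = 0.88
  Sum = 182.995 µg/mL·hr
IV tail: 3.33/0.43 = 7.744; AUC_iv,0→∞ = 182.995 + 7.744 = 190.739 µg/mL·hr
Trapezoidal AUC_0→7.25 (oral suspension):
  [0→0.5]: (0.00+18.42)/2 × 0.5 = 4.605
  [0.5→4.5]: (18.42+4.49)/2 × 4 = 45.82
  [4.5→6]: (4.49+2.36)/2 × 1.5 = 5.1375
  [6→6.5]: (2.36+1.90)/2 × 0.5 = 1.065
  [6.5→7]: (1.90+1.53)/2 × 0.5 = 0.8575
  [7→7.25]: (1.53+1.38)/2 × 0.25 = 0.36375
  Sum = 57.84875 µg/mL·hr
oral suspension tail: 1.38/0.43 = 3.209; AUC_ev,0→∞ = 57.84875 + 3.209 = 61.05775 µg/mL·hr
F = (AUC_ev/D_ev)/(AUC_iv/D_iv) = (61.05775/500)/(190.739/250) = 0.1221155/0.762956 = 0.1601

F = 0.16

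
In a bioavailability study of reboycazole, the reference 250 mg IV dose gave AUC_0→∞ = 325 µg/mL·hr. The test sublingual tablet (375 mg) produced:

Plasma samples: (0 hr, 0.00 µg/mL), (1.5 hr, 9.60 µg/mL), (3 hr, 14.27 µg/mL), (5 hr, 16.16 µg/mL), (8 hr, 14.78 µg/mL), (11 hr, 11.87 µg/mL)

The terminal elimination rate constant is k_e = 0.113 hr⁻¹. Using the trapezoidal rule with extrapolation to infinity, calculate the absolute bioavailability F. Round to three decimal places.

Trapezoidal AUC_0→11 (sublingual tablet):
  [0→1.5]: (0.00+9.60)/2 × 1.5 = 7.2
  [1.5→3]: (9.60+14.27)/2 × 1.5 = 17.9025
  [3→5]: (14.27+16.16)/2 × 2 = 30.43
  [5→8]: (16.16+14.78)/2 × 3 = 46.41
  [8→11]: (14.78+11.87)/2 × 3 = 39.975
  Sum = 141.9175 µg/mL·hr
Tail: C_last/k_e = 11.87/0.113 = 105.044
AUC_0→∞ (sublingual tablet) = 141.9175 + 105.044 = 246.9615 µg/mL·hr
F = (AUC_ev/D_ev)/(AUC_iv/D_iv) = (246.9615/375)/(325/250) = 0.658564/1.3 = 0.5066

F = 0.507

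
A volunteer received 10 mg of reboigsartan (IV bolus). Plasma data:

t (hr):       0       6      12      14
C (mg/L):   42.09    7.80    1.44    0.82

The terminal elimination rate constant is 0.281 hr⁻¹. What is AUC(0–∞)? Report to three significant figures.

AUC = 183 mg/L·hr

Trapezoidal AUC_0→14:
  [0→6]: (42.09+7.80)/2 × 6 = 149.67
  [6→12]: (7.80+1.44)/2 × 6 = 27.72
  [12→14]: (1.44+0.82)/2 × 2 = 2.26
  Sum = 179.65 mg/L·hr
Extrapolated tail: C_last / k_e = 0.82 / 0.281 = 2.918
AUC_0→∞ = 179.65 + 2.918 = 182.568 mg/L·hr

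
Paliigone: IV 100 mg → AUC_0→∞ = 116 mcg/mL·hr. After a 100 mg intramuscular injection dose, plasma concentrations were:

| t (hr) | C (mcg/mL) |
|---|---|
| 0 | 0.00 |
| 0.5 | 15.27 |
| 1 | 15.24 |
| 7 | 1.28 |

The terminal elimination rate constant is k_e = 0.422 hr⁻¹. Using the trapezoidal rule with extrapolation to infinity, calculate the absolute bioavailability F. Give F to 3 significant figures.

Trapezoidal AUC_0→7 (intramuscular injection):
  [0→0.5]: (0.00+15.27)/2 × 0.5 = 3.8175
  [0.5→1]: (15.27+15.24)/2 × 0.5 = 7.6275
  [1→7]: (15.24+1.28)/2 × 6 = 49.56
  Sum = 61.005 mcg/mL·hr
Tail: C_last/k_e = 1.28/0.422 = 3.033
AUC_0→∞ (intramuscular injection) = 61.005 + 3.033 = 64.038 mcg/mL·hr
F = (AUC_ev/D_ev)/(AUC_iv/D_iv) = (64.038/100)/(116/100) = 0.64038/1.16 = 0.5521

F = 0.552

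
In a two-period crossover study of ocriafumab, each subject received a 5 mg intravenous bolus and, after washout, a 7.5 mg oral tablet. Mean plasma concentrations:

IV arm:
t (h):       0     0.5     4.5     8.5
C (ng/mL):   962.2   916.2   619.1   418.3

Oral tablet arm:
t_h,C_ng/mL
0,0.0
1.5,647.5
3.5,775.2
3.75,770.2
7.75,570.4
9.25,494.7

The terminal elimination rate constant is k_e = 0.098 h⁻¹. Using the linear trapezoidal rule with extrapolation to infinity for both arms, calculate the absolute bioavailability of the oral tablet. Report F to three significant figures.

F = 0.717

Trapezoidal AUC_0→8.5 (IV):
  [0→0.5]: (962.2+916.2)/2 × 0.5 = 469.6
  [0.5→4.5]: (916.2+619.1)/2 × 4 = 3070.6
  [4.5→8.5]: (619.1+418.3)/2 × 4 = 2074.8
  Sum = 5615.0 ng/mL·h
IV tail: 418.3/0.098 = 4268.367; AUC_iv,0→∞ = 5615.0 + 4268.367 = 9883.367 ng/mL·h
Trapezoidal AUC_0→9.25 (oral tablet):
  [0→1.5]: (0.0+647.5)/2 × 1.5 = 485.625
  [1.5→3.5]: (647.5+775.2)/2 × 2 = 1422.7
  [3.5→3.75]: (775.2+770.2)/2 × 0.25 = 193.175
  [3.75→7.75]: (770.2+570.4)/2 × 4 = 2681.2
  [7.75→9.25]: (570.4+494.7)/2 × 1.5 = 798.825
  Sum = 5581.525 ng/mL·h
oral tablet tail: 494.7/0.098 = 5047.959; AUC_ev,0→∞ = 5581.525 + 5047.959 = 10629.484 ng/mL·h
F = (AUC_ev/D_ev)/(AUC_iv/D_iv) = (10629.484/7.5)/(9883.367/5) = 1417.26/1976.6734 = 0.7170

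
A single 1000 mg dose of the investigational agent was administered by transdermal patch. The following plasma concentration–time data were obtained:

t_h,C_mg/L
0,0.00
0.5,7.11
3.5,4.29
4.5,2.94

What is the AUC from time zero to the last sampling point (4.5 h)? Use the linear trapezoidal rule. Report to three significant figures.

Trapezoidal AUC_0→4.5:
  [0→0.5]: (0.00+7.11)/2 × 0.5 = 1.7775
  [0.5→3.5]: (7.11+4.29)/2 × 3 = 17.1
  [3.5→4.5]: (4.29+2.94)/2 × 1 = 3.615
  Sum = 22.4925 mg/L·h

AUC = 22.5 mg/L·h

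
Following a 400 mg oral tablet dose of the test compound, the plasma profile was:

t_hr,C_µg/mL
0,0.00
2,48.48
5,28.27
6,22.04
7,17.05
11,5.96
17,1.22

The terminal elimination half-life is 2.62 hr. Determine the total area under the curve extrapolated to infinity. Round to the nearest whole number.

AUC = 280 µg/mL·hr

Trapezoidal AUC_0→17:
  [0→2]: (0.00+48.48)/2 × 2 = 48.48
  [2→5]: (48.48+28.27)/2 × 3 = 115.125
  [5→6]: (28.27+22.04)/2 × 1 = 25.155
  [6→7]: (22.04+17.05)/2 × 1 = 19.545
  [7→11]: (17.05+5.96)/2 × 4 = 46.02
  [11→17]: (5.96+1.22)/2 × 6 = 21.54
  Sum = 275.865 µg/mL·hr
k_e = ln2 / t½ = 0.693147 / 2.62 = 0.2646 hr^-1
Extrapolated tail: C_last / k_e = 1.22 / 0.2646 = 4.611
AUC_0→∞ = 275.865 + 4.611 = 280.476 µg/mL·hr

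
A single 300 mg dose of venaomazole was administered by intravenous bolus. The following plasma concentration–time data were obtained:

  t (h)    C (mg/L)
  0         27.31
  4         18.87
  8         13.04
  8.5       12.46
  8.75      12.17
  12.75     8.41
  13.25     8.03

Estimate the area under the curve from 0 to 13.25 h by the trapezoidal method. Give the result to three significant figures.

AUC = 211 mg/L·h

Trapezoidal AUC_0→13.25:
  [0→4]: (27.31+18.87)/2 × 4 = 92.36
  [4→8]: (18.87+13.04)/2 × 4 = 63.82
  [8→8.5]: (13.04+12.46)/2 × 0.5 = 6.375
  [8.5→8.75]: (12.46+12.17)/2 × 0.25 = 3.07875
  [8.75→12.75]: (12.17+8.41)/2 × 4 = 41.16
  [12.75→13.25]: (8.41+8.03)/2 × 0.5 = 4.11
  Sum = 210.90375 mg/L·h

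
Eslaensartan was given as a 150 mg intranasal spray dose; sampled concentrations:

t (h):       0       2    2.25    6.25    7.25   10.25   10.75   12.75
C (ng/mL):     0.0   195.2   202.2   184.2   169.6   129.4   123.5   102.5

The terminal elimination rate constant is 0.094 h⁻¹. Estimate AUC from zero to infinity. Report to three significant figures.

Trapezoidal AUC_0→12.75:
  [0→2]: (0.0+195.2)/2 × 2 = 195.2
  [2→2.25]: (195.2+202.2)/2 × 0.25 = 49.675
  [2.25→6.25]: (202.2+184.2)/2 × 4 = 772.8
  [6.25→7.25]: (184.2+169.6)/2 × 1 = 176.9
  [7.25→10.25]: (169.6+129.4)/2 × 3 = 448.5
  [10.25→10.75]: (129.4+123.5)/2 × 0.5 = 63.225
  [10.75→12.75]: (123.5+102.5)/2 × 2 = 226.0
  Sum = 1932.3 ng/mL·h
Extrapolated tail: C_last / k_e = 102.5 / 0.094 = 1090.426
AUC_0→∞ = 1932.3 + 1090.426 = 3022.726 ng/mL·h

AUC = 3020 ng/mL·h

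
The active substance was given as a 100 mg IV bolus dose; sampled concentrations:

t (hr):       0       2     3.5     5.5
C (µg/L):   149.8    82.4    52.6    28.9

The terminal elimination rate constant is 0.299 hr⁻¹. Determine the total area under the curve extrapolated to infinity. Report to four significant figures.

Trapezoidal AUC_0→5.5:
  [0→2]: (149.8+82.4)/2 × 2 = 232.2
  [2→3.5]: (82.4+52.6)/2 × 1.5 = 101.25
  [3.5→5.5]: (52.6+28.9)/2 × 2 = 81.5
  Sum = 414.95 µg/L·hr
Extrapolated tail: C_last / k_e = 28.9 / 0.299 = 96.656
AUC_0→∞ = 414.95 + 96.656 = 511.606 µg/L·hr

AUC = 511.6 µg/L·hr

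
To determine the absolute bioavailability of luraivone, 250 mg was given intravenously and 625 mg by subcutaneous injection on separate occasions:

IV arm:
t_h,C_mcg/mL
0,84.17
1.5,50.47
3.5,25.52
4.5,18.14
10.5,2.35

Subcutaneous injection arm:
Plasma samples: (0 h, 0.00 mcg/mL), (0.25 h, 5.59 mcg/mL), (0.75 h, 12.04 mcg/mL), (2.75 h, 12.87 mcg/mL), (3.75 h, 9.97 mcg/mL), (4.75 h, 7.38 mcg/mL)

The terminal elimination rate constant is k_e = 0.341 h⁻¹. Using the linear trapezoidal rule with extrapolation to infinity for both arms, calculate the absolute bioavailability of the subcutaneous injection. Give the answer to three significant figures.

F = 0.107

Trapezoidal AUC_0→10.5 (IV):
  [0→1.5]: (84.17+50.47)/2 × 1.5 = 100.98
  [1.5→3.5]: (50.47+25.52)/2 × 2 = 75.99
  [3.5→4.5]: (25.52+18.14)/2 × 1 = 21.83
  [4.5→10.5]: (18.14+2.35)/2 × 6 = 61.47
  Sum = 260.27 mcg/mL·h
IV tail: 2.35/0.341 = 6.891; AUC_iv,0→∞ = 260.27 + 6.891 = 267.161 mcg/mL·h
Trapezoidal AUC_0→4.75 (subcutaneous injection):
  [0→0.25]: (0.00+5.59)/2 × 0.25 = 0.69875
  [0.25→0.75]: (5.59+12.04)/2 × 0.5 = 4.4075
  [0.75→2.75]: (12.04+12.87)/2 × 2 = 24.91
  [2.75→3.75]: (12.87+9.97)/2 × 1 = 11.42
  [3.75→4.75]: (9.97+7.38)/2 × 1 = 8.675
  Sum = 50.11125 mcg/mL·h
subcutaneous injection tail: 7.38/0.341 = 21.642; AUC_ev,0→∞ = 50.11125 + 21.642 = 71.75325 mcg/mL·h
F = (AUC_ev/D_ev)/(AUC_iv/D_iv) = (71.75325/625)/(267.161/250) = 0.1148052/1.068644 = 0.1074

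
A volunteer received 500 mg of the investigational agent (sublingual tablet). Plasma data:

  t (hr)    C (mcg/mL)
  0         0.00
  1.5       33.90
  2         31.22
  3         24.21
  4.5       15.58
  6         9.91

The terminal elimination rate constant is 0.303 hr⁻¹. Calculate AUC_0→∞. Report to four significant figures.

Trapezoidal AUC_0→6:
  [0→1.5]: (0.00+33.90)/2 × 1.5 = 25.425
  [1.5→2]: (33.90+31.22)/2 × 0.5 = 16.28
  [2→3]: (31.22+24.21)/2 × 1 = 27.715
  [3→4.5]: (24.21+15.58)/2 × 1.5 = 29.8425
  [4.5→6]: (15.58+9.91)/2 × 1.5 = 19.1175
  Sum = 118.38 mcg/mL·hr
Extrapolated tail: C_last / k_e = 9.91 / 0.303 = 32.706
AUC_0→∞ = 118.38 + 32.706 = 151.086 mcg/mL·hr

AUC = 151.1 mcg/mL·hr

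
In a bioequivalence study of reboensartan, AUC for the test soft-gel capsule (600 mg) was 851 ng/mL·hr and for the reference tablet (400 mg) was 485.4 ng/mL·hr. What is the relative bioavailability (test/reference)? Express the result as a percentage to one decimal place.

F_rel = (AUC_test/D_test) / (AUC_ref/D_ref)
      = (851/600) / (485.4/400)
      = 1.41833 / 1.2135 = 1.1688 = 116.88%

F_rel = 116.9%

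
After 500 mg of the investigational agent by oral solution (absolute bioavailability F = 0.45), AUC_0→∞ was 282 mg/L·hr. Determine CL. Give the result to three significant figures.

CL = F × Dose / AUC_0→∞
   = 0.45 × 500 / 282 = 0.797872 L/hr

CL = 0.798 L/hr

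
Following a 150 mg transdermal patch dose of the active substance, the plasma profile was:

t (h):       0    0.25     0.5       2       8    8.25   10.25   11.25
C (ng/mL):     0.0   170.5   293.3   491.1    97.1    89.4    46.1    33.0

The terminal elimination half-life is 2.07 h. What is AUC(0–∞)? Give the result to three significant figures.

AUC = 2730 ng/mL·h

Trapezoidal AUC_0→11.25:
  [0→0.25]: (0.0+170.5)/2 × 0.25 = 21.3125
  [0.25→0.5]: (170.5+293.3)/2 × 0.25 = 57.975
  [0.5→2]: (293.3+491.1)/2 × 1.5 = 588.3
  [2→8]: (491.1+97.1)/2 × 6 = 1764.6
  [8→8.25]: (97.1+89.4)/2 × 0.25 = 23.3125
  [8.25→10.25]: (89.4+46.1)/2 × 2 = 135.5
  [10.25→11.25]: (46.1+33.0)/2 × 1 = 39.55
  Sum = 2630.55 ng/mL·h
k_e = ln2 / t½ = 0.693147 / 2.07 = 0.3349 h^-1
Extrapolated tail: C_last / k_e = 33.0 / 0.3349 = 98.537
AUC_0→∞ = 2630.55 + 98.537 = 2729.087 ng/mL·h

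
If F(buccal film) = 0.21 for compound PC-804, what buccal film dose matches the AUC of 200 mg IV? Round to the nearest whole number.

For equal systemic exposure: F × D_ev = D_iv
D_ev = D_iv / F = 200 / 0.21 = 952.381 mg

D_buccal = 952 mg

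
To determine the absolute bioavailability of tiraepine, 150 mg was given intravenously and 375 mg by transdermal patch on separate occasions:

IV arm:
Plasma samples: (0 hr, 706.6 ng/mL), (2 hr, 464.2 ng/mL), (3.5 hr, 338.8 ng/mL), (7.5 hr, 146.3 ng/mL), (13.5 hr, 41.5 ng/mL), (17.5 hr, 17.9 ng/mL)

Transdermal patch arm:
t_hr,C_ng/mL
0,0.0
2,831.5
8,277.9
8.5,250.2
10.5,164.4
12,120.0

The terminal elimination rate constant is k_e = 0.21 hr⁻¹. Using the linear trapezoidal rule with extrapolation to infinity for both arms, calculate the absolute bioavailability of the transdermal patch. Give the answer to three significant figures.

F = 0.626

Trapezoidal AUC_0→17.5 (IV):
  [0→2]: (706.6+464.2)/2 × 2 = 1170.8
  [2→3.5]: (464.2+338.8)/2 × 1.5 = 602.25
  [3.5→7.5]: (338.8+146.3)/2 × 4 = 970.2
  [7.5→13.5]: (146.3+41.5)/2 × 6 = 563.4
  [13.5→17.5]: (41.5+17.9)/2 × 4 = 118.8
  Sum = 3425.45 ng/mL·hr
IV tail: 17.9/0.21 = 85.238; AUC_iv,0→∞ = 3425.45 + 85.238 = 3510.688 ng/mL·hr
Trapezoidal AUC_0→12 (transdermal patch):
  [0→2]: (0.0+831.5)/2 × 2 = 831.5
  [2→8]: (831.5+277.9)/2 × 6 = 3328.2
  [8→8.5]: (277.9+250.2)/2 × 0.5 = 132.025
  [8.5→10.5]: (250.2+164.4)/2 × 2 = 414.6
  [10.5→12]: (164.4+120.0)/2 × 1.5 = 213.3
  Sum = 4919.625 ng/mL·hr
transdermal patch tail: 120.0/0.21 = 571.429; AUC_ev,0→∞ = 4919.625 + 571.429 = 5491.054 ng/mL·hr
F = (AUC_ev/D_ev)/(AUC_iv/D_iv) = (5491.054/375)/(3510.688/150) = 14.6428/23.4046 = 0.6256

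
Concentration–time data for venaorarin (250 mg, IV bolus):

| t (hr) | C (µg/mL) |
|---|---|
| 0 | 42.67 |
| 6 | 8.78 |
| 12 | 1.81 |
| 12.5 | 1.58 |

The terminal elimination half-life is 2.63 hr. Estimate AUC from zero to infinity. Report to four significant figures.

AUC = 193.0 µg/mL·hr

Trapezoidal AUC_0→12.5:
  [0→6]: (42.67+8.78)/2 × 6 = 154.35
  [6→12]: (8.78+1.81)/2 × 6 = 31.77
  [12→12.5]: (1.81+1.58)/2 × 0.5 = 0.8475
  Sum = 186.9675 µg/mL·hr
k_e = ln2 / t½ = 0.693147 / 2.63 = 0.2636 hr^-1
Extrapolated tail: C_last / k_e = 1.58 / 0.2636 = 5.994
AUC_0→∞ = 186.9675 + 5.994 = 192.9615 µg/mL·hr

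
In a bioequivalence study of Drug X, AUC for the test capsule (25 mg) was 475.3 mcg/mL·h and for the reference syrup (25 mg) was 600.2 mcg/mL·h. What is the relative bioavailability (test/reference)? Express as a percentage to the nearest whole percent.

F_rel = 79%

F_rel = (AUC_test/D_test) / (AUC_ref/D_ref)
      = (475.3/25) / (600.2/25)
      = 19.012 / 24.008 = 0.7919 = 79.19%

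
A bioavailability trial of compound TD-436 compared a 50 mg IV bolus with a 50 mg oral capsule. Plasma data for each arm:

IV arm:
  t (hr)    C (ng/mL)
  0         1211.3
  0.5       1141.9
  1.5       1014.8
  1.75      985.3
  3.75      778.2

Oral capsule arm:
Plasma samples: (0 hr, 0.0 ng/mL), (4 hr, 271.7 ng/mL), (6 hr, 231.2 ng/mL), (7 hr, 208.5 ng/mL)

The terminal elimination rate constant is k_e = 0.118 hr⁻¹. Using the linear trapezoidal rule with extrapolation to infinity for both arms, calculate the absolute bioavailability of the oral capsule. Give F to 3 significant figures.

F = 0.295

Trapezoidal AUC_0→3.75 (IV):
  [0→0.5]: (1211.3+1141.9)/2 × 0.5 = 588.3
  [0.5→1.5]: (1141.9+1014.8)/2 × 1 = 1078.35
  [1.5→1.75]: (1014.8+985.3)/2 × 0.25 = 250.0125
  [1.75→3.75]: (985.3+778.2)/2 × 2 = 1763.5
  Sum = 3680.1625 ng/mL·hr
IV tail: 778.2/0.118 = 6594.915; AUC_iv,0→∞ = 3680.1625 + 6594.915 = 10275.0775 ng/mL·hr
Trapezoidal AUC_0→7 (oral capsule):
  [0→4]: (0.0+271.7)/2 × 4 = 543.4
  [4→6]: (271.7+231.2)/2 × 2 = 502.9
  [6→7]: (231.2+208.5)/2 × 1 = 219.85
  Sum = 1266.15 ng/mL·hr
oral capsule tail: 208.5/0.118 = 1766.949; AUC_ev,0→∞ = 1266.15 + 1766.949 = 3033.099 ng/mL·hr
F = (AUC_ev/D_ev)/(AUC_iv/D_iv) = (3033.099/50)/(10275.0775/50) = 60.66198/205.50155 = 0.2952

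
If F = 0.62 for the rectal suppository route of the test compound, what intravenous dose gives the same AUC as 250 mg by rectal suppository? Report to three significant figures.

Systemic exposure from an extravascular dose = F × D_ev, so the equivalent IV dose is F × D_ev.
D_iv = F × D_ev = 0.62 × 250 = 155 mg

D_iv = 155 mg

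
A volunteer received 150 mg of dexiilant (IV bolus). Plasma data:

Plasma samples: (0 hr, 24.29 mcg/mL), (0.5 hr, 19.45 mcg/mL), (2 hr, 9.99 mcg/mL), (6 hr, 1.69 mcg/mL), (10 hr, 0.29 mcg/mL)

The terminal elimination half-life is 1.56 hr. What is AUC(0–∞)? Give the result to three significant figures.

AUC = 61.0 mcg/mL·hr

Trapezoidal AUC_0→10:
  [0→0.5]: (24.29+19.45)/2 × 0.5 = 10.935
  [0.5→2]: (19.45+9.99)/2 × 1.5 = 22.08
  [2→6]: (9.99+1.69)/2 × 4 = 23.36
  [6→10]: (1.69+0.29)/2 × 4 = 3.96
  Sum = 60.335 mcg/mL·hr
k_e = ln2 / t½ = 0.693147 / 1.56 = 0.4443 hr^-1
Extrapolated tail: C_last / k_e = 0.29 / 0.4443 = 0.653
AUC_0→∞ = 60.335 + 0.653 = 60.988 mcg/mL·hr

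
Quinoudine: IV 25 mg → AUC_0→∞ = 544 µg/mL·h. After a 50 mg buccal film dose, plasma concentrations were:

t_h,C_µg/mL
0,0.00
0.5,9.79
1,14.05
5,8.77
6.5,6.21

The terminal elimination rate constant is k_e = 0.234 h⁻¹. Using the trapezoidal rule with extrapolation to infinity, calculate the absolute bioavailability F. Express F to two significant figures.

F = 0.084

Trapezoidal AUC_0→6.5 (buccal film):
  [0→0.5]: (0.00+9.79)/2 × 0.5 = 2.4475
  [0.5→1]: (9.79+14.05)/2 × 0.5 = 5.96
  [1→5]: (14.05+8.77)/2 × 4 = 45.64
  [5→6.5]: (8.77+6.21)/2 × 1.5 = 11.235
  Sum = 65.2825 µg/mL·h
Tail: C_last/k_e = 6.21/0.234 = 26.538
AUC_0→∞ (buccal film) = 65.2825 + 26.538 = 91.8205 µg/mL·h
F = (AUC_ev/D_ev)/(AUC_iv/D_iv) = (91.8205/50)/(544/25) = 1.83641/21.76 = 0.0844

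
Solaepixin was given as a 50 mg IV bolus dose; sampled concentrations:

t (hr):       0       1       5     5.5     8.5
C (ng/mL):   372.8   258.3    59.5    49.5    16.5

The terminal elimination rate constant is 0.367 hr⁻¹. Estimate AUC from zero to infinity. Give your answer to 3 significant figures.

AUC = 1120 ng/mL·hr

Trapezoidal AUC_0→8.5:
  [0→1]: (372.8+258.3)/2 × 1 = 315.55
  [1→5]: (258.3+59.5)/2 × 4 = 635.6
  [5→5.5]: (59.5+49.5)/2 × 0.5 = 27.25
  [5.5→8.5]: (49.5+16.5)/2 × 3 = 99.0
  Sum = 1077.4 ng/mL·hr
Extrapolated tail: C_last / k_e = 16.5 / 0.367 = 44.959
AUC_0→∞ = 1077.4 + 44.959 = 1122.359 ng/mL·hr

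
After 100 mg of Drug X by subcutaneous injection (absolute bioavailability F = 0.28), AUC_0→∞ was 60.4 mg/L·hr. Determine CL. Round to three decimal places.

CL = F × Dose / AUC_0→∞
   = 0.28 × 100 / 60.4 = 0.463576 L/hr

CL = 0.464 L/hr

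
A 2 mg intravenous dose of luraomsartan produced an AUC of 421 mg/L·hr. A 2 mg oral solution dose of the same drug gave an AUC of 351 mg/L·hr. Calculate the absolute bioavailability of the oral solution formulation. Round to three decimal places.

F = 0.834

F = (AUC_ev / D_ev) / (AUC_iv / D_iv)
  = (351/2) / (421/2)
  = 175.5 / 210.5 = 0.8337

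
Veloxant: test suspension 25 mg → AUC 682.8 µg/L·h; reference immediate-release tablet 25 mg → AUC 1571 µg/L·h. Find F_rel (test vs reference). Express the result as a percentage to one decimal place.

F_rel = (AUC_test/D_test) / (AUC_ref/D_ref)
      = (682.8/25) / (1571/25)
      = 27.312 / 62.84 = 0.4346 = 43.46%

F_rel = 43.5%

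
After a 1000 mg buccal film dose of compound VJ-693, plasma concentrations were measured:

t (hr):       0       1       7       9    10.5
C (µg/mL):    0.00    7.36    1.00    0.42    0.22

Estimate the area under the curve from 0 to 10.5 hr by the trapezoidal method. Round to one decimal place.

AUC = 30.7 µg/mL·hr

Trapezoidal AUC_0→10.5:
  [0→1]: (0.00+7.36)/2 × 1 = 3.68
  [1→7]: (7.36+1.00)/2 × 6 = 25.08
  [7→9]: (1.00+0.42)/2 × 2 = 1.42
  [9→10.5]: (0.42+0.22)/2 × 1.5 = 0.48
  Sum = 30.66 µg/mL·hr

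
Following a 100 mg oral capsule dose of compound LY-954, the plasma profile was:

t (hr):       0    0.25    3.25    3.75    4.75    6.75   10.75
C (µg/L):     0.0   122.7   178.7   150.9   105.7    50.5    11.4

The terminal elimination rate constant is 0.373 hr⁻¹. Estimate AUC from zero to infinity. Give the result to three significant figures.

Trapezoidal AUC_0→10.75:
  [0→0.25]: (0.0+122.7)/2 × 0.25 = 15.3375
  [0.25→3.25]: (122.7+178.7)/2 × 3 = 452.1
  [3.25→3.75]: (178.7+150.9)/2 × 0.5 = 82.4
  [3.75→4.75]: (150.9+105.7)/2 × 1 = 128.3
  [4.75→6.75]: (105.7+50.5)/2 × 2 = 156.2
  [6.75→10.75]: (50.5+11.4)/2 × 4 = 123.8
  Sum = 958.1375 µg/L·hr
Extrapolated tail: C_last / k_e = 11.4 / 0.373 = 30.563
AUC_0→∞ = 958.1375 + 30.563 = 988.7005 µg/L·hr

AUC = 989 µg/L·hr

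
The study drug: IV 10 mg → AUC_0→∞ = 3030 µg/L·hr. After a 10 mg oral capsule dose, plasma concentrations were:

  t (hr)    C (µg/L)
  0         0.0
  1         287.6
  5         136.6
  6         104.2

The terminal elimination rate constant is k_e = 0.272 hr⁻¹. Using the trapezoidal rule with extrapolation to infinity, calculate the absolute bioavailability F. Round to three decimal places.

F = 0.494

Trapezoidal AUC_0→6 (oral capsule):
  [0→1]: (0.0+287.6)/2 × 1 = 143.8
  [1→5]: (287.6+136.6)/2 × 4 = 848.4
  [5→6]: (136.6+104.2)/2 × 1 = 120.4
  Sum = 1112.6 µg/L·hr
Tail: C_last/k_e = 104.2/0.272 = 383.088
AUC_0→∞ (oral capsule) = 1112.6 + 383.088 = 1495.688 µg/L·hr
F = (AUC_ev/D_ev)/(AUC_iv/D_iv) = (1495.688/10)/(3030/10) = 149.5688/303 = 0.4936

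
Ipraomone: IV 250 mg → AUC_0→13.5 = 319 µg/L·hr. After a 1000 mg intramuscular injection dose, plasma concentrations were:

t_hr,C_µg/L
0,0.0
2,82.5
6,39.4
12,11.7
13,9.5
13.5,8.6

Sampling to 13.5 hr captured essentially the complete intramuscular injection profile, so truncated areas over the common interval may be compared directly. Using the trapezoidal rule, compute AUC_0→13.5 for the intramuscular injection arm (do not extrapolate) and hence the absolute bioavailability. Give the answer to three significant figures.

Trapezoidal AUC_0→13.5 (intramuscular injection):
  [0→2]: (0.0+82.5)/2 × 2 = 82.5
  [2→6]: (82.5+39.4)/2 × 4 = 243.8
  [6→12]: (39.4+11.7)/2 × 6 = 153.3
  [12→13]: (11.7+9.5)/2 × 1 = 10.6
  [13→13.5]: (9.5+8.6)/2 × 0.5 = 4.525
  Sum = 494.725 µg/L·hr
F = (AUC_ev/D_ev)/(AUC_iv/D_iv) = (494.725/1000)/(319/250) = 0.494725/1.276 = 0.3877

F = 0.388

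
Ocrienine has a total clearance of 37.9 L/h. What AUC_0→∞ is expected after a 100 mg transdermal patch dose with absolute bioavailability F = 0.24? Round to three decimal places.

AUC = 0.633 mg/L·h

AUC_0→∞ = F × Dose / CL
        = 0.24 × 100 / 37.9 = 0.633245 mg/L·h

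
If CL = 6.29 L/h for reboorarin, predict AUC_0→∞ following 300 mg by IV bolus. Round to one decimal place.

AUC = 47.7 mg/L·h

AUC_0→∞ = Dose_iv / CL
        = 300 / 6.29 = 47.6948 mg/L·h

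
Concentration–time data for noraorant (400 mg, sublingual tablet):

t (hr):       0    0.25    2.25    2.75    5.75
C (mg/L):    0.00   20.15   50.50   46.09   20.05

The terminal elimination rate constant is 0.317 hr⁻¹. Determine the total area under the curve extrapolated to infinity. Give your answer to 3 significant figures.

AUC = 260 mg/L·hr

Trapezoidal AUC_0→5.75:
  [0→0.25]: (0.00+20.15)/2 × 0.25 = 2.51875
  [0.25→2.25]: (20.15+50.50)/2 × 2 = 70.65
  [2.25→2.75]: (50.50+46.09)/2 × 0.5 = 24.1475
  [2.75→5.75]: (46.09+20.05)/2 × 3 = 99.21
  Sum = 196.52625 mg/L·hr
Extrapolated tail: C_last / k_e = 20.05 / 0.317 = 63.249
AUC_0→∞ = 196.52625 + 63.249 = 259.77525 mg/L·hr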